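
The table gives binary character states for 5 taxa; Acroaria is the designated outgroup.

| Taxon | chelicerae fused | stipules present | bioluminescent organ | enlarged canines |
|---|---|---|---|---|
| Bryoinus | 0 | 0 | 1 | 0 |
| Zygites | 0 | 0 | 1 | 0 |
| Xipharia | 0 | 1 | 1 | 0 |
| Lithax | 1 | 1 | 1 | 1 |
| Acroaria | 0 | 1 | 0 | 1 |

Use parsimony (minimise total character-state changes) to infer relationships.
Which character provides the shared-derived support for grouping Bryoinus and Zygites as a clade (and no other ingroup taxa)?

stipules present

Character polarity is set by the outgroup: the derived state is whichever differs from the outgroup's state, so for stipules present, enlarged canines the derived state is '0', and for the remaining characters it is '1'.
chelicerae fused (derived state '1') is unique to Lithax (autapomorphy; uninformative for grouping).
Only Bryoinus and Zygites show the derived state '0' for stipules present, supporting them as a clade.
All ingroup taxa share the derived state '1' for bioluminescent organ; it defines the ingroup but does not resolve relationships within it.
Only Bryoinus, Xipharia, and Zygites show the derived state '0' for enlarged canines, supporting them as a clade.
Most parsimonious ingroup topology: (((Bryoinus,Zygites),Xipharia),Lithax).
The clade {Bryoinus, Zygites} is supported by stipules present: its derived state '0' occurs in exactly those taxa and in no other taxon (including the outgroup).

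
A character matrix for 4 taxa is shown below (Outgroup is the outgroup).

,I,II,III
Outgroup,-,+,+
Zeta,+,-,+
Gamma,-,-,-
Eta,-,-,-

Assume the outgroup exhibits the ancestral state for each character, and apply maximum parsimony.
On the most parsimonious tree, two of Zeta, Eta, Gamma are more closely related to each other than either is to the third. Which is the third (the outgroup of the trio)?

Zeta

Character polarity is set by the outgroup: the derived state is whichever differs from the outgroup's state, so for II, III the derived state is '-', and for the remaining characters it is '+'.
I (derived state '+') is unique to Zeta (autapomorphy; uninformative for grouping).
All ingroup taxa share the derived state '-' for II; it defines the ingroup but does not resolve relationships within it.
Only Eta and Gamma show the derived state '-' for III, supporting them as a clade.
Most parsimonious ingroup topology: ((Eta,Gamma),Zeta).
Eta and Gamma share a more recent common ancestor with each other than either does with Zeta, so Zeta is the least closely related of the three.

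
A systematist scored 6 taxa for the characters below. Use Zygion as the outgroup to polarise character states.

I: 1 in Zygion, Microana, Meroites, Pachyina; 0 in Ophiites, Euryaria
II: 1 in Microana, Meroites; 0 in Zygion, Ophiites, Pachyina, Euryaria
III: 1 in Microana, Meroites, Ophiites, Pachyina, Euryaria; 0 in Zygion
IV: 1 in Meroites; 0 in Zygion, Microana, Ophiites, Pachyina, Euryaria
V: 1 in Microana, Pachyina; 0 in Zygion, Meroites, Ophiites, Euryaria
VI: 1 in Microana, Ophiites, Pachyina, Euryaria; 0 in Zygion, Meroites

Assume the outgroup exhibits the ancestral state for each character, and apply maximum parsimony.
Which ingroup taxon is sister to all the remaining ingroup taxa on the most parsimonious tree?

Meroites

Character polarity is set by the outgroup: the derived state is whichever differs from the outgroup's state, so for I the derived state is '0', and for the remaining characters it is '1'.
Only Euryaria and Ophiites show the derived state '0' for I, supporting them as a clade.
II groups Meroites and Microana, which is incompatible with the clades supported by the remaining characters; treating it as convergent (homoplasy) costs fewer steps than any alternative tree.
All ingroup taxa share the derived state '1' for III; it defines the ingroup but does not resolve relationships within it.
IV (derived state '1') is unique to Meroites (autapomorphy; uninformative for grouping).
V: derived state '1' in Microana and Pachyina only — synapomorphy for {Microana, Pachyina}.
VI (derived state '1') is shared by Euryaria, Microana, Ophiites, and Pachyina — a synapomorphy uniting that clade.
Most parsimonious ingroup topology: (((Microana,Pachyina),(Ophiites,Euryaria)),Meroites).
Meroites is sister to the clade containing all other ingroup taxa, so it is the earliest-diverging (most basal) ingroup lineage.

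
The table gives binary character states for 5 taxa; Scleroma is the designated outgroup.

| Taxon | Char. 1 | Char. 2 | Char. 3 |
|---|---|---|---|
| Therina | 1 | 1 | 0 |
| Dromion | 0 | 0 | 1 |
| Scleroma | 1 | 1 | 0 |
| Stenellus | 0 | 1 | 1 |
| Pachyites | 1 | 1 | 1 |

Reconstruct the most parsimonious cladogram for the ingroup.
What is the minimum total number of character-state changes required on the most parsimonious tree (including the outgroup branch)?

Character polarity is set by the outgroup: the derived state is whichever differs from the outgroup's state, so for Char. 1, Char. 2 the derived state is '0', and for the remaining characters it is '1'.
Only Dromion and Stenellus show the derived state '0' for Char. 1, supporting them as a clade.
Char. 2 (derived state '0') is unique to Dromion (autapomorphy; uninformative for grouping).
Only Dromion, Pachyites, and Stenellus show the derived state '1' for Char. 3, supporting them as a clade.
Most parsimonious ingroup topology: (((Stenellus,Dromion),Pachyites),Therina).
Changes per character on this tree: Char. 1: 1; Char. 2: 1; Char. 3: 1.
Total = 3.

3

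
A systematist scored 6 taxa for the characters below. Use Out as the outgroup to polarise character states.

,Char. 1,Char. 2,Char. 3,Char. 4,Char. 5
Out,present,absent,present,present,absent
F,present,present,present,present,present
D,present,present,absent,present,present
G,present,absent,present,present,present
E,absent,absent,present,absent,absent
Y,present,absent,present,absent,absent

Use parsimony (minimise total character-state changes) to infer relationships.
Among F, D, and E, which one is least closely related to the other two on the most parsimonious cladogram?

E

Character polarity is set by the outgroup: the derived state is whichever differs from the outgroup's state, so for Char. 1, Char. 3, Char. 4 the derived state is 'absent', and for the remaining characters it is 'present'.
Char. 1: derived state 'absent' in E only — an autapomorphy, so it tells us nothing about relationships among taxa.
Char. 2: derived state 'present' in D and F only — synapomorphy for {D, F}.
Char. 3 (derived state 'absent') is unique to D (autapomorphy; uninformative for grouping).
Only E and Y show the derived state 'absent' for Char. 4, supporting them as a clade.
Char. 5: derived state 'present' in D, F, and G only — synapomorphy for {D, F, G}.
Most parsimonious ingroup topology: (((F,D),G),(E,Y)).
F and D share a more recent common ancestor with each other than either does with E, so E is the least closely related of the three.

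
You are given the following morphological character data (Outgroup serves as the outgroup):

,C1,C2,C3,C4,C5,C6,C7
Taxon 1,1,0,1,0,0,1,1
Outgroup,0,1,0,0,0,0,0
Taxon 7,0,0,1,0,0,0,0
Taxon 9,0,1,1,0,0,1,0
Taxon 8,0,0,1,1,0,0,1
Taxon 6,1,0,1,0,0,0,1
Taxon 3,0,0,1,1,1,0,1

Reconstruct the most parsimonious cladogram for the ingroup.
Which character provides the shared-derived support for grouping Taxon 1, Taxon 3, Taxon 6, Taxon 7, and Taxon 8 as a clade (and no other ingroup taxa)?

C2

Character polarity is set by the outgroup: the derived state is whichever differs from the outgroup's state, so for C2 the derived state is '0', and for the remaining characters it is '1'.
C1: derived state '1' in Taxon 1 and Taxon 6 only — synapomorphy for {Taxon 1, Taxon 6}.
C2: derived state '0' in Taxon 1, Taxon 3, Taxon 6, Taxon 7, and Taxon 8 only — synapomorphy for {Taxon 1, Taxon 3, Taxon 6, Taxon 7, Taxon 8}.
All ingroup taxa share the derived state '1' for C3; it defines the ingroup but does not resolve relationships within it.
C4 (derived state '1') is shared by Taxon 3 and Taxon 8 — a synapomorphy uniting that clade.
C5 (derived state '1') is unique to Taxon 3 (autapomorphy; uninformative for grouping).
C6 (state '1') occurs in Taxon 1 and Taxon 9 but conflicts with the nesting implied by the other characters — most parsimoniously interpreted as homoplasy.
C7 (derived state '1') is shared by Taxon 1, Taxon 3, Taxon 6, and Taxon 8 — a synapomorphy uniting that clade.
Most parsimonious ingroup topology: ((((Taxon 6,Taxon 1),(Taxon 8,Taxon 3)),Taxon 7),Taxon 9).
The clade {Taxon 1, Taxon 3, Taxon 6, Taxon 7, Taxon 8} is supported by C2: its derived state '0' occurs in exactly those taxa and in no other taxon (including the outgroup).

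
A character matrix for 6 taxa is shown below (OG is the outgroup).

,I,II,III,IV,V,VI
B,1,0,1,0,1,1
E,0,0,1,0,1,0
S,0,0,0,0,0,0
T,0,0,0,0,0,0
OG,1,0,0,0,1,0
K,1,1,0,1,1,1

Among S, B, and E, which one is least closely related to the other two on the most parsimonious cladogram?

B

Character polarity is set by the outgroup: the derived state is whichever differs from the outgroup's state, so for I, V the derived state is '0', and for the remaining characters it is '1'.
I (derived state '0') is shared by E, S, and T — a synapomorphy uniting that clade.
II: derived state '1' in K only — an autapomorphy, so it tells us nothing about relationships among taxa.
III groups B and E, which is incompatible with the clades supported by the remaining characters; treating it as convergent (homoplasy) costs fewer steps than any alternative tree.
IV: derived state '1' in K only — an autapomorphy, so it tells us nothing about relationships among taxa.
V (derived state '0') is shared by S and T — a synapomorphy uniting that clade.
VI (derived state '1') is shared by B and K — a synapomorphy uniting that clade.
Most parsimonious ingroup topology: (((S,T),E),(B,K)).
E and S share a more recent common ancestor with each other than either does with B, so B is the least closely related of the three.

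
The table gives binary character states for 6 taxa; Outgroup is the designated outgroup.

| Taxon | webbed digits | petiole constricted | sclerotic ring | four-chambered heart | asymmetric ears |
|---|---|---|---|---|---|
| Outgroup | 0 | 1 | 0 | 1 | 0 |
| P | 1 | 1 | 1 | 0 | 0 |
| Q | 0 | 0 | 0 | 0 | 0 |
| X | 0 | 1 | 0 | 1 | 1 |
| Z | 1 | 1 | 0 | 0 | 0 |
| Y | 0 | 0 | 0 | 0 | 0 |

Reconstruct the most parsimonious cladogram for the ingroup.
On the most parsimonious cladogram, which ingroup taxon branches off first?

Character polarity is set by the outgroup: the derived state is whichever differs from the outgroup's state, so for petiole constricted, four-chambered heart the derived state is '0', and for the remaining characters it is '1'.
webbed digits: derived state '1' in P and Z only — synapomorphy for {P, Z}.
petiole constricted: derived state '0' in Q and Y only — synapomorphy for {Q, Y}.
sclerotic ring: derived state '1' in P only — an autapomorphy, so it tells us nothing about relationships among taxa.
four-chambered heart (derived state '0') is shared by P, Q, Y, and Z — a synapomorphy uniting that clade.
asymmetric ears: derived state '1' in X only — an autapomorphy, so it tells us nothing about relationships among taxa.
Most parsimonious ingroup topology: (((P,Z),(Q,Y)),X).
X is sister to the clade containing all other ingroup taxa, so it is the earliest-diverging (most basal) ingroup lineage.

X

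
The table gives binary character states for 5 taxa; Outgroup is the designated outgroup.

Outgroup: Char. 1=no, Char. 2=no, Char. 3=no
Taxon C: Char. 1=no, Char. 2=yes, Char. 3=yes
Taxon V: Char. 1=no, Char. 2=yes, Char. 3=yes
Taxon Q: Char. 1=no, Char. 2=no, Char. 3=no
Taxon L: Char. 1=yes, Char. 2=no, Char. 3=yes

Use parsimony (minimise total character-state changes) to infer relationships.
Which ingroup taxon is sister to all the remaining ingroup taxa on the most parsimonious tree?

The outgroup has state 'no' for every character, so 'yes' is the derived state throughout.
Char. 1: derived state 'yes' in Taxon L only — an autapomorphy, so it tells us nothing about relationships among taxa.
Char. 2: derived state 'yes' in Taxon C and Taxon V only — synapomorphy for {Taxon C, Taxon V}.
Char. 3 (derived state 'yes') is shared by Taxon C, Taxon L, and Taxon V — a synapomorphy uniting that clade.
Most parsimonious ingroup topology: (((Taxon C,Taxon V),Taxon L),Taxon Q).
Taxon Q is sister to the clade containing all other ingroup taxa, so it is the earliest-diverging (most basal) ingroup lineage.

Taxon Q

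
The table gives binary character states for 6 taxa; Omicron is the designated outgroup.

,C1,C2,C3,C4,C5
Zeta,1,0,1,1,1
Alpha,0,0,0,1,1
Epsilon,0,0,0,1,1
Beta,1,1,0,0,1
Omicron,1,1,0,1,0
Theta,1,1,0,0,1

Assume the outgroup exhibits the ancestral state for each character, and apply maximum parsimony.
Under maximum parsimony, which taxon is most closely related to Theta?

Beta

Character polarity is set by the outgroup: the derived state is whichever differs from the outgroup's state, so for C1, C2, C4 the derived state is '0', and for the remaining characters it is '1'.
Only Alpha and Epsilon show the derived state '0' for C1, supporting them as a clade.
C2 (derived state '0') is shared by Alpha, Epsilon, and Zeta — a synapomorphy uniting that clade.
C3 (derived state '1') is unique to Zeta (autapomorphy; uninformative for grouping).
C4: derived state '0' in Beta and Theta only — synapomorphy for {Beta, Theta}.
All ingroup taxa share the derived state '1' for C5; it defines the ingroup but does not resolve relationships within it.
Most parsimonious ingroup topology: ((Zeta,(Epsilon,Alpha)),(Theta,Beta)).
Theta and Beta form a cherry on this tree, so they are sister taxa.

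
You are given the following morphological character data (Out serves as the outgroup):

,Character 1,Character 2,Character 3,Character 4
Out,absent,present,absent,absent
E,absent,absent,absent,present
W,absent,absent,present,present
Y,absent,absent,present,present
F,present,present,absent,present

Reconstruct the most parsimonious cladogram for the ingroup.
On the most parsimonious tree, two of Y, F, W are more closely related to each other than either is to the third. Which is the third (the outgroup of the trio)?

F

Character polarity is set by the outgroup: the derived state is whichever differs from the outgroup's state, so for Character 2 the derived state is 'absent', and for the remaining characters it is 'present'.
Character 1: derived state 'present' in F only — an autapomorphy, so it tells us nothing about relationships among taxa.
Character 2: derived state 'absent' in E, W, and Y only — synapomorphy for {E, W, Y}.
Only W and Y show the derived state 'present' for Character 3, supporting them as a clade.
Character 4 (derived state 'present') is shared by all ingroup taxa — unites the whole ingroup.
Most parsimonious ingroup topology: ((E,(W,Y)),F).
Y and W share a more recent common ancestor with each other than either does with F, so F is the least closely related of the three.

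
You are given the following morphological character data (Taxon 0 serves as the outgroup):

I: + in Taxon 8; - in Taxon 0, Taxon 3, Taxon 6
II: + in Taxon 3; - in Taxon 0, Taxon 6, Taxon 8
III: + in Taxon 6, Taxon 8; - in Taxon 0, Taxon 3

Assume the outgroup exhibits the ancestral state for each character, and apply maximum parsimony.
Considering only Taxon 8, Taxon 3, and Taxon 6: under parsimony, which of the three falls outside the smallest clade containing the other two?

The outgroup has state '-' for every character, so '+' is the derived state throughout.
I: derived state '+' in Taxon 8 only — an autapomorphy, so it tells us nothing about relationships among taxa.
II: derived state '+' in Taxon 3 only — an autapomorphy, so it tells us nothing about relationships among taxa.
Only Taxon 6 and Taxon 8 show the derived state '+' for III, supporting them as a clade.
Most parsimonious ingroup topology: (Taxon 3,(Taxon 6,Taxon 8)).
Taxon 6 and Taxon 8 share a more recent common ancestor with each other than either does with Taxon 3, so Taxon 3 is the least closely related of the three.

Taxon 3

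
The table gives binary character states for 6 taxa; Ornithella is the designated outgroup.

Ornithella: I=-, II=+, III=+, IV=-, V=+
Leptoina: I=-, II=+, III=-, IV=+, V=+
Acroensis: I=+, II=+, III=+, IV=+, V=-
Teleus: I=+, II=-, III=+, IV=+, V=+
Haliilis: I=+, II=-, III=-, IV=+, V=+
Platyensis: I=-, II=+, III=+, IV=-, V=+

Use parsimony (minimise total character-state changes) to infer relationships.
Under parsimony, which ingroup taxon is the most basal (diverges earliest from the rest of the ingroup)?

Character polarity is set by the outgroup: the derived state is whichever differs from the outgroup's state, so for II, III, V the derived state is '-', and for the remaining characters it is '+'.
I (derived state '+') is shared by Acroensis, Haliilis, and Teleus — a synapomorphy uniting that clade.
II: derived state '-' in Haliilis and Teleus only — synapomorphy for {Haliilis, Teleus}.
III (state '-') occurs in Haliilis and Leptoina but conflicts with the nesting implied by the other characters — most parsimoniously interpreted as homoplasy.
IV: derived state '+' in Acroensis, Haliilis, Leptoina, and Teleus only — synapomorphy for {Acroensis, Haliilis, Leptoina, Teleus}.
V (derived state '-') is unique to Acroensis (autapomorphy; uninformative for grouping).
Most parsimonious ingroup topology: ((Leptoina,(Acroensis,(Teleus,Haliilis))),Platyensis).
Platyensis is sister to the clade containing all other ingroup taxa, so it is the earliest-diverging (most basal) ingroup lineage.

Platyensis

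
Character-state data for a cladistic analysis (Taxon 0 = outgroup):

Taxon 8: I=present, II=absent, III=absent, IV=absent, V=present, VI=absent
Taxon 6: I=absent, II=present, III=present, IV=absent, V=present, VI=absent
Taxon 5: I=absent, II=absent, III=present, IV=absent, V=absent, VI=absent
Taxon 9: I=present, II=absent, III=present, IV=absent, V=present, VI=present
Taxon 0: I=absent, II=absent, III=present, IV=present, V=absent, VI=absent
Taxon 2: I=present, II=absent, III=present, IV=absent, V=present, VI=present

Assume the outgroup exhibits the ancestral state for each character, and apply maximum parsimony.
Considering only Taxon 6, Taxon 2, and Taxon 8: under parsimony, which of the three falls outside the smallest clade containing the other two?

Character polarity is set by the outgroup: the derived state is whichever differs from the outgroup's state, so for III, IV the derived state is 'absent', and for the remaining characters it is 'present'.
I: derived state 'present' in Taxon 2, Taxon 8, and Taxon 9 only — synapomorphy for {Taxon 2, Taxon 8, Taxon 9}.
II: derived state 'present' in Taxon 6 only — an autapomorphy, so it tells us nothing about relationships among taxa.
III (derived state 'absent') is unique to Taxon 8 (autapomorphy; uninformative for grouping).
IV (derived state 'absent') is shared by all ingroup taxa — unites the whole ingroup.
Only Taxon 2, Taxon 6, Taxon 8, and Taxon 9 show the derived state 'present' for V, supporting them as a clade.
VI (derived state 'present') is shared by Taxon 2 and Taxon 9 — a synapomorphy uniting that clade.
Most parsimonious ingroup topology: (((Taxon 8,(Taxon 9,Taxon 2)),Taxon 6),Taxon 5).
Taxon 8 and Taxon 2 share a more recent common ancestor with each other than either does with Taxon 6, so Taxon 6 is the least closely related of the three.

Taxon 6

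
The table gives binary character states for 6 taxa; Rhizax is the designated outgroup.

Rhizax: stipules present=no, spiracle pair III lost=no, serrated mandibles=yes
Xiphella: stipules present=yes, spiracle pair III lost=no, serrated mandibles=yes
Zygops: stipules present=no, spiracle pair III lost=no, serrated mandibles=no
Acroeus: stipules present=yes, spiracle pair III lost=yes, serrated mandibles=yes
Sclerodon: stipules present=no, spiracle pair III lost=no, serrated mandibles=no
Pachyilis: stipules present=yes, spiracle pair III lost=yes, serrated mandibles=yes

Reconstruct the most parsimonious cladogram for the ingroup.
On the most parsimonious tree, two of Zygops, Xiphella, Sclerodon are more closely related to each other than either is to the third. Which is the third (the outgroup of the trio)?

Xiphella

Character polarity is set by the outgroup: the derived state is whichever differs from the outgroup's state, so for serrated mandibles the derived state is 'no', and for the remaining characters it is 'yes'.
Only Acroeus, Pachyilis, and Xiphella show the derived state 'yes' for stipules present, supporting them as a clade.
Only Acroeus and Pachyilis show the derived state 'yes' for spiracle pair III lost, supporting them as a clade.
serrated mandibles: derived state 'no' in Sclerodon and Zygops only — synapomorphy for {Sclerodon, Zygops}.
Most parsimonious ingroup topology: ((Xiphella,(Acroeus,Pachyilis)),(Zygops,Sclerodon)).
Sclerodon and Zygops share a more recent common ancestor with each other than either does with Xiphella, so Xiphella is the least closely related of the three.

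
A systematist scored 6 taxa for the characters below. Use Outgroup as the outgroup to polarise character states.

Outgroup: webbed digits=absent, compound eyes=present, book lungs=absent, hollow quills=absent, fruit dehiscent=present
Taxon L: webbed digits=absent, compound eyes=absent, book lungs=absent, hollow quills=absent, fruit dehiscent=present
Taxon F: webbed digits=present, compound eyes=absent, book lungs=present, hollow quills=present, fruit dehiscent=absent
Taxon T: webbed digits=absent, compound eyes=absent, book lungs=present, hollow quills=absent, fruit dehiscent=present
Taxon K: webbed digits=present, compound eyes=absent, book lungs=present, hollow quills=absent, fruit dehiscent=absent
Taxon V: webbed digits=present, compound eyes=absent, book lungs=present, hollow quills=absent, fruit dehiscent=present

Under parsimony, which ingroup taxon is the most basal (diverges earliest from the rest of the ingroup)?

Character polarity is set by the outgroup: the derived state is whichever differs from the outgroup's state, so for compound eyes, fruit dehiscent the derived state is 'absent', and for the remaining characters it is 'present'.
webbed digits (derived state 'present') is shared by Taxon F, Taxon K, and Taxon V — a synapomorphy uniting that clade.
All ingroup taxa share the derived state 'absent' for compound eyes; it defines the ingroup but does not resolve relationships within it.
book lungs (derived state 'present') is shared by Taxon F, Taxon K, Taxon T, and Taxon V — a synapomorphy uniting that clade.
hollow quills: derived state 'present' in Taxon F only — an autapomorphy, so it tells us nothing about relationships among taxa.
fruit dehiscent: derived state 'absent' in Taxon F and Taxon K only — synapomorphy for {Taxon F, Taxon K}.
Most parsimonious ingroup topology: (Taxon L,(((Taxon F,Taxon K),Taxon V),Taxon T)).
Taxon L is sister to the clade containing all other ingroup taxa, so it is the earliest-diverging (most basal) ingroup lineage.

Taxon L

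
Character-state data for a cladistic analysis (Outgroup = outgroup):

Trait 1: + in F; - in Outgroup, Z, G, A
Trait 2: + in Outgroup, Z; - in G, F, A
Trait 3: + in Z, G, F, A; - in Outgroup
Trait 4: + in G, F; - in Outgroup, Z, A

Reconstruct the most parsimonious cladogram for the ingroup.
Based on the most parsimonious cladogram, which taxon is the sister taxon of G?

Character polarity is set by the outgroup: the derived state is whichever differs from the outgroup's state, so for Trait 2 the derived state is '-', and for the remaining characters it is '+'.
Trait 1: derived state '+' in F only — an autapomorphy, so it tells us nothing about relationships among taxa.
Trait 2 (derived state '-') is shared by A, F, and G — a synapomorphy uniting that clade.
All ingroup taxa share the derived state '+' for Trait 3; it defines the ingroup but does not resolve relationships within it.
Only F and G show the derived state '+' for Trait 4, supporting them as a clade.
Most parsimonious ingroup topology: (Z,((G,F),A)).
G and F form a cherry on this tree, so they are sister taxa.

F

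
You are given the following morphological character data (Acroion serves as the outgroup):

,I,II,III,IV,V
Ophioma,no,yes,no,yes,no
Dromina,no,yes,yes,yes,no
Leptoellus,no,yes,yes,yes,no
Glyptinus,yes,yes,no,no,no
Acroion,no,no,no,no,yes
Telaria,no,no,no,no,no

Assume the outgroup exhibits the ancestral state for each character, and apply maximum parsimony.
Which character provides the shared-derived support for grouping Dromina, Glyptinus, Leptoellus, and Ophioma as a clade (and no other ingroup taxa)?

Character polarity is set by the outgroup: the derived state is whichever differs from the outgroup's state, so for V the derived state is 'no', and for the remaining characters it is 'yes'.
I (derived state 'yes') is unique to Glyptinus (autapomorphy; uninformative for grouping).
II: derived state 'yes' in Dromina, Glyptinus, Leptoellus, and Ophioma only — synapomorphy for {Dromina, Glyptinus, Leptoellus, Ophioma}.
III (derived state 'yes') is shared by Dromina and Leptoellus — a synapomorphy uniting that clade.
IV (derived state 'yes') is shared by Dromina, Leptoellus, and Ophioma — a synapomorphy uniting that clade.
V (derived state 'no') is shared by all ingroup taxa — unites the whole ingroup.
Most parsimonious ingroup topology: ((Glyptinus,((Leptoellus,Dromina),Ophioma)),Telaria).
The clade {Dromina, Glyptinus, Leptoellus, Ophioma} is supported by II: its derived state 'yes' occurs in exactly those taxa and in no other taxon (including the outgroup).

II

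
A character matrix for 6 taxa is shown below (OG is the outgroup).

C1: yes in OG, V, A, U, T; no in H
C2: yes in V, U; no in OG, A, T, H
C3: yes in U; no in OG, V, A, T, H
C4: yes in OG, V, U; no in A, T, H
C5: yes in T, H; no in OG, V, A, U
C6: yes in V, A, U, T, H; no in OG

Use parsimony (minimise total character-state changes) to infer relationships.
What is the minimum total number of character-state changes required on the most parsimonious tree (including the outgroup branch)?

Character polarity is set by the outgroup: the derived state is whichever differs from the outgroup's state, so for C1, C4 the derived state is 'no', and for the remaining characters it is 'yes'.
C1: derived state 'no' in H only — an autapomorphy, so it tells us nothing about relationships among taxa.
Only U and V show the derived state 'yes' for C2, supporting them as a clade.
C3: derived state 'yes' in U only — an autapomorphy, so it tells us nothing about relationships among taxa.
C4 (derived state 'no') is shared by A, H, and T — a synapomorphy uniting that clade.
C5 (derived state 'yes') is shared by H and T — a synapomorphy uniting that clade.
All ingroup taxa share the derived state 'yes' for C6; it defines the ingroup but does not resolve relationships within it.
Most parsimonious ingroup topology: ((V,U),(A,(T,H))).
Changes per character on this tree: C1: 1; C2: 1; C3: 1; C4: 1; C5: 1; C6: 1.
Total = 6.

6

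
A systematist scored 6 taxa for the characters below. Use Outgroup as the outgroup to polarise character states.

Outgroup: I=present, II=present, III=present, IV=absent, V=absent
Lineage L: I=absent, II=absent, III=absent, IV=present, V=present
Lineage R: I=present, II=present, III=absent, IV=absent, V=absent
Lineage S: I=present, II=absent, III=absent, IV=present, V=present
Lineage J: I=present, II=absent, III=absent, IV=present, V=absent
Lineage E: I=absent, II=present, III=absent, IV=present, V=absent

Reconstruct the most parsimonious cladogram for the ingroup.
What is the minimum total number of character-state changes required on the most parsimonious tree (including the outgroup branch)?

6

Character polarity is set by the outgroup: the derived state is whichever differs from the outgroup's state, so for I, II, III the derived state is 'absent', and for the remaining characters it is 'present'.
I (state 'absent') occurs in Lineage E and Lineage L but conflicts with the nesting implied by the other characters — most parsimoniously interpreted as homoplasy.
II: derived state 'absent' in Lineage J, Lineage L, and Lineage S only — synapomorphy for {Lineage J, Lineage L, Lineage S}.
III (derived state 'absent') is shared by all ingroup taxa — unites the whole ingroup.
IV (derived state 'present') is shared by Lineage E, Lineage J, Lineage L, and Lineage S — a synapomorphy uniting that clade.
V: derived state 'present' in Lineage L and Lineage S only — synapomorphy for {Lineage L, Lineage S}.
Most parsimonious ingroup topology: ((((Lineage L,Lineage S),Lineage J),Lineage E),Lineage R).
Changes per character on this tree: I: 2; II: 1; III: 1; IV: 1; V: 1.
Total = 6.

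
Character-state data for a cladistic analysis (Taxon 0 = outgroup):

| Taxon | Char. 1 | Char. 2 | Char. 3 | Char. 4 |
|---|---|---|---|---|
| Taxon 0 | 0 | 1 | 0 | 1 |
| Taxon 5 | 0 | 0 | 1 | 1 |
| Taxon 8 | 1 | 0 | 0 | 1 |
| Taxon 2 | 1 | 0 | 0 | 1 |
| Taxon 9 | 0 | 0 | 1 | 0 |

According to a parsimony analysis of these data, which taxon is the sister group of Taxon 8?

Taxon 2

Character polarity is set by the outgroup: the derived state is whichever differs from the outgroup's state, so for Char. 2, Char. 4 the derived state is '0', and for the remaining characters it is '1'.
Only Taxon 2 and Taxon 8 show the derived state '1' for Char. 1, supporting them as a clade.
All ingroup taxa share the derived state '0' for Char. 2; it defines the ingroup but does not resolve relationships within it.
Char. 3: derived state '1' in Taxon 5 and Taxon 9 only — synapomorphy for {Taxon 5, Taxon 9}.
Char. 4 (derived state '0') is unique to Taxon 9 (autapomorphy; uninformative for grouping).
Most parsimonious ingroup topology: ((Taxon 5,Taxon 9),(Taxon 8,Taxon 2)).
Taxon 8 and Taxon 2 form a cherry on this tree, so they are sister taxa.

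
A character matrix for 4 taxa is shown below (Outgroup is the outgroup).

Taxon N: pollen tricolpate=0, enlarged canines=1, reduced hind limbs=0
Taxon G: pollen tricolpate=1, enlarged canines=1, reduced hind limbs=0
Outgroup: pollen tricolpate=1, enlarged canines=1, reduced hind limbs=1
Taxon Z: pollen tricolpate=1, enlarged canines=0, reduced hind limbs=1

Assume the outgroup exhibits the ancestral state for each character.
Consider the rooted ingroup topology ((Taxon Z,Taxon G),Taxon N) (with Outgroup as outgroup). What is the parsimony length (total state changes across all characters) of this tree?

4

Map each character onto ((Taxon Z,Taxon G),Taxon N) (rooted by Outgroup) and count the minimum state changes it requires (Fitch parsimony):
pollen tricolpate: 1; enlarged canines: 1; reduced hind limbs: 2.
Total tree length = 4.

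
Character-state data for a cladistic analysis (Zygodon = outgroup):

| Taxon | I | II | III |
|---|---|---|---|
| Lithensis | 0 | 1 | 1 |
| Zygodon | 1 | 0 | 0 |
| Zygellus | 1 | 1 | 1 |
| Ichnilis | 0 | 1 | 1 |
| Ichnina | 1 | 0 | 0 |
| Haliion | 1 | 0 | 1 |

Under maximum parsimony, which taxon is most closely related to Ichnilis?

Character polarity is set by the outgroup: the derived state is whichever differs from the outgroup's state, so for I the derived state is '0', and for the remaining characters it is '1'.
Only Ichnilis and Lithensis show the derived state '0' for I, supporting them as a clade.
II (derived state '1') is shared by Ichnilis, Lithensis, and Zygellus — a synapomorphy uniting that clade.
III: derived state '1' in Haliion, Ichnilis, Lithensis, and Zygellus only — synapomorphy for {Haliion, Ichnilis, Lithensis, Zygellus}.
Most parsimonious ingroup topology: ((Haliion,((Lithensis,Ichnilis),Zygellus)),Ichnina).
Ichnilis and Lithensis form a cherry on this tree, so they are sister taxa.

Lithensis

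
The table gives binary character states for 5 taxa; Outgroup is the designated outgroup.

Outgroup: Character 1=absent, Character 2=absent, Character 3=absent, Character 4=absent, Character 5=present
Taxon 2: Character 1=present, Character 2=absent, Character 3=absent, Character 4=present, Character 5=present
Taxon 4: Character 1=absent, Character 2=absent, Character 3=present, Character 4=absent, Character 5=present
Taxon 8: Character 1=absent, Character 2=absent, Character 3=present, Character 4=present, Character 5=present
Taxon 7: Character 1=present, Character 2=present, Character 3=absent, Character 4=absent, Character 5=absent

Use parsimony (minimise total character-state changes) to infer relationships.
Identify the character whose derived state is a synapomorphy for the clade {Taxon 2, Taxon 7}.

Character 1

Character polarity is set by the outgroup: the derived state is whichever differs from the outgroup's state, so for Character 5 the derived state is 'absent', and for the remaining characters it is 'present'.
Character 1 (derived state 'present') is shared by Taxon 2 and Taxon 7 — a synapomorphy uniting that clade.
Character 2 (derived state 'present') is unique to Taxon 7 (autapomorphy; uninformative for grouping).
Character 3: derived state 'present' in Taxon 4 and Taxon 8 only — synapomorphy for {Taxon 4, Taxon 8}.
Character 4 (state 'present') occurs in Taxon 2 and Taxon 8 but conflicts with the nesting implied by the other characters — most parsimoniously interpreted as homoplasy.
Character 5 (derived state 'absent') is unique to Taxon 7 (autapomorphy; uninformative for grouping).
Most parsimonious ingroup topology: ((Taxon 2,Taxon 7),(Taxon 4,Taxon 8)).
The clade {Taxon 2, Taxon 7} is supported by Character 1: its derived state 'present' occurs in exactly those taxa and in no other taxon (including the outgroup).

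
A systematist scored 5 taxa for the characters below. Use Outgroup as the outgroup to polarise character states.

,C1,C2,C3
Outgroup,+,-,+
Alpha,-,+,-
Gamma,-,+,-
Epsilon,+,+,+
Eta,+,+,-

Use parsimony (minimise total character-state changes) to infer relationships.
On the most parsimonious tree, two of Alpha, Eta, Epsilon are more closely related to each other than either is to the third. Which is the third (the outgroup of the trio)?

Epsilon

Character polarity is set by the outgroup: the derived state is whichever differs from the outgroup's state, so for C1, C3 the derived state is '-', and for the remaining characters it is '+'.
C1: derived state '-' in Alpha and Gamma only — synapomorphy for {Alpha, Gamma}.
All ingroup taxa share the derived state '+' for C2; it defines the ingroup but does not resolve relationships within it.
C3 (derived state '-') is shared by Alpha, Eta, and Gamma — a synapomorphy uniting that clade.
Most parsimonious ingroup topology: (((Alpha,Gamma),Eta),Epsilon).
Eta and Alpha share a more recent common ancestor with each other than either does with Epsilon, so Epsilon is the least closely related of the three.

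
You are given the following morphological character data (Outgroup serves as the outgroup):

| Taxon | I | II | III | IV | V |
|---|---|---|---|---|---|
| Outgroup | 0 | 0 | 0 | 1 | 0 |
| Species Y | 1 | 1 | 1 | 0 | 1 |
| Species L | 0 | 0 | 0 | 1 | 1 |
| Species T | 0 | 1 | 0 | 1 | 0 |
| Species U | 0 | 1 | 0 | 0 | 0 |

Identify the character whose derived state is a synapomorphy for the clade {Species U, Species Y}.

Character polarity is set by the outgroup: the derived state is whichever differs from the outgroup's state, so for IV the derived state is '0', and for the remaining characters it is '1'.
I (derived state '1') is unique to Species Y (autapomorphy; uninformative for grouping).
II (derived state '1') is shared by Species T, Species U, and Species Y — a synapomorphy uniting that clade.
III (derived state '1') is unique to Species Y (autapomorphy; uninformative for grouping).
IV (derived state '0') is shared by Species U and Species Y — a synapomorphy uniting that clade.
V (state '1') occurs in Species L and Species Y but conflicts with the nesting implied by the other characters — most parsimoniously interpreted as homoplasy.
Most parsimonious ingroup topology: (((Species Y,Species U),Species T),Species L).
The clade {Species U, Species Y} is supported by IV: its derived state '0' occurs in exactly those taxa and in no other taxon (including the outgroup).

IV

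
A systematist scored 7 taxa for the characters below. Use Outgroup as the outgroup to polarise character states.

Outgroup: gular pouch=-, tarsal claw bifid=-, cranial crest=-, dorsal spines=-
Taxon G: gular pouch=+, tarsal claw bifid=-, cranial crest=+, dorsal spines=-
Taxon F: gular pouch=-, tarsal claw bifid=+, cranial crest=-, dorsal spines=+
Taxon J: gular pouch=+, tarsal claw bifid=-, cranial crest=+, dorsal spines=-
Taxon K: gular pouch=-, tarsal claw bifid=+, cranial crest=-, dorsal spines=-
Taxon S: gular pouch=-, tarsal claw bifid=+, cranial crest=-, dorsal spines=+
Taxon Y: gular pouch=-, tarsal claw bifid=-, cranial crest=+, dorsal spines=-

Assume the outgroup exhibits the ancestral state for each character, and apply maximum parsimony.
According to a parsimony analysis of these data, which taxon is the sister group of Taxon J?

Taxon G

The outgroup has state '-' for every character, so '+' is the derived state throughout.
gular pouch (derived state '+') is shared by Taxon G and Taxon J — a synapomorphy uniting that clade.
tarsal claw bifid: derived state '+' in Taxon F, Taxon K, and Taxon S only — synapomorphy for {Taxon F, Taxon K, Taxon S}.
Only Taxon G, Taxon J, and Taxon Y show the derived state '+' for cranial crest, supporting them as a clade.
Only Taxon F and Taxon S show the derived state '+' for dorsal spines, supporting them as a clade.
Most parsimonious ingroup topology: (((Taxon G,Taxon J),Taxon Y),((Taxon F,Taxon S),Taxon K)).
Taxon J and Taxon G form a cherry on this tree, so they are sister taxa.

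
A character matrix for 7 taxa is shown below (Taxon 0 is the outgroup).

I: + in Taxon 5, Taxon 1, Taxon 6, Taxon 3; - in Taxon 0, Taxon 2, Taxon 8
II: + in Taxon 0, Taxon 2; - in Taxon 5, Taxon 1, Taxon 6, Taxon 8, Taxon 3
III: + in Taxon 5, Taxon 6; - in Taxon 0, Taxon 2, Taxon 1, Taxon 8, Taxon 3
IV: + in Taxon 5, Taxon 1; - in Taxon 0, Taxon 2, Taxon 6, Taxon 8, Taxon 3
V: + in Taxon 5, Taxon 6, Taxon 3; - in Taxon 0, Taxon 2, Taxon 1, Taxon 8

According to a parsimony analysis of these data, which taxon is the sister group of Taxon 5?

Character polarity is set by the outgroup: the derived state is whichever differs from the outgroup's state, so for II the derived state is '-', and for the remaining characters it is '+'.
I: derived state '+' in Taxon 1, Taxon 3, Taxon 5, and Taxon 6 only — synapomorphy for {Taxon 1, Taxon 3, Taxon 5, Taxon 6}.
II (derived state '-') is shared by Taxon 1, Taxon 3, Taxon 5, Taxon 6, and Taxon 8 — a synapomorphy uniting that clade.
III (derived state '+') is shared by Taxon 5 and Taxon 6 — a synapomorphy uniting that clade.
IV (state '+') occurs in Taxon 1 and Taxon 5 but conflicts with the nesting implied by the other characters — most parsimoniously interpreted as homoplasy.
Only Taxon 3, Taxon 5, and Taxon 6 show the derived state '+' for V, supporting them as a clade.
Most parsimonious ingroup topology: (Taxon 2,((((Taxon 5,Taxon 6),Taxon 3),Taxon 1),Taxon 8)).
Taxon 5 and Taxon 6 form a cherry on this tree, so they are sister taxa.

Taxon 6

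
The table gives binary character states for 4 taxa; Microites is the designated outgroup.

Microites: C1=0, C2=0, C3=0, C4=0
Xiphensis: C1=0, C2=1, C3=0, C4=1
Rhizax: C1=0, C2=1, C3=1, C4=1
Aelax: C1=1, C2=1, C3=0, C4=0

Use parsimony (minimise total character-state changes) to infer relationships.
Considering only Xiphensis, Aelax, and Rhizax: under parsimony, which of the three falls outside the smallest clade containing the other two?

Aelax

The outgroup has state '0' for every character, so '1' is the derived state throughout.
C1: derived state '1' in Aelax only — an autapomorphy, so it tells us nothing about relationships among taxa.
C2 (derived state '1') is shared by all ingroup taxa — unites the whole ingroup.
C3 (derived state '1') is unique to Rhizax (autapomorphy; uninformative for grouping).
C4: derived state '1' in Rhizax and Xiphensis only — synapomorphy for {Rhizax, Xiphensis}.
Most parsimonious ingroup topology: ((Xiphensis,Rhizax),Aelax).
Rhizax and Xiphensis share a more recent common ancestor with each other than either does with Aelax, so Aelax is the least closely related of the three.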